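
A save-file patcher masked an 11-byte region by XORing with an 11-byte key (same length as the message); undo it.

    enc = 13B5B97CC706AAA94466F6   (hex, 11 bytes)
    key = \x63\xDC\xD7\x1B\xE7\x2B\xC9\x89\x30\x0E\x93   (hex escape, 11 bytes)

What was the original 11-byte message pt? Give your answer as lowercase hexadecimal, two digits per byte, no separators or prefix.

XOR is its own inverse, so applying the key byte-wise gives the result directly.
 19 ^  99 = 112
181 ^ 220 = 105
185 ^ 215 = 110
124 ^  27 = 103
199 ^ 231 =  32
  6 ^  43 =  45
170 ^ 201 =  99
169 ^ 137 =  32
 68 ^  48 = 116
102 ^  14 = 104
246 ^ 147 = 101

70696e67202d6320746865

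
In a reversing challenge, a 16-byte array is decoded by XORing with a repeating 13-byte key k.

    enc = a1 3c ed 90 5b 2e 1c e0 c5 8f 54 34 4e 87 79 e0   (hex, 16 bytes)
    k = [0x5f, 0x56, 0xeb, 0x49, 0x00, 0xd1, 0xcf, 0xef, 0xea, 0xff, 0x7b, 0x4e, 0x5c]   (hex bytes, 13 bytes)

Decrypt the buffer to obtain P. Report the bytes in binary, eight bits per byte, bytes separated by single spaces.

11111110 01101010 00000110 11011001 01011011 11111111 11010011 00001111 00101111 01110000 00101111 01111010 00010010 11011000 00101111 00001011

The 13-byte key repeats, so the effective keystream is 5f 56 eb 49 00 d1 cf ef ea ff 7b 4e 5c 5f 56 eb.
byte 0: a1 ^ 5f = fe
byte 1: 3c ^ 56 = 6a
byte 2: ed ^ eb = 06
byte 3: 90 ^ 49 = d9
byte 4: 5b ^ 00 = 5b
byte 5: 2e ^ d1 = ff
byte 6: 1c ^ cf = d3
byte 7: e0 ^ ef = 0f
byte 8: c5 ^ ea = 2f
byte 9: 8f ^ ff = 70
byte 10: 54 ^ 7b = 2f
byte 11: 34 ^ 4e = 7a
byte 12: 4e ^ 5c = 12
byte 13: 87 ^ 5f = d8
byte 14: 79 ^ 56 = 2f
byte 15: e0 ^ eb = 0b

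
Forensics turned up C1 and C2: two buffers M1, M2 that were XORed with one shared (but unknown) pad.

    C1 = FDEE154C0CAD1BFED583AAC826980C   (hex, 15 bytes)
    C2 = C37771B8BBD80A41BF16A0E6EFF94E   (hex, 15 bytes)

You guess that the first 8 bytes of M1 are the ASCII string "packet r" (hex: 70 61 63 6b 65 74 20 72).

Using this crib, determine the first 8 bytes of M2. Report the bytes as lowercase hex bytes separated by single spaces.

4e f8 07 9f d2 01 31 cd

First, C1 ⊕ C2 = (M1 ⊕ K) ⊕ (M2 ⊕ K) = M1 ⊕ M2, so the key drops out. Then M2 = (M1 ⊕ M2) ⊕ M1 over the first 8 bytes.
byte 0: (fd XOR c3) XOR 70 = 3e XOR 70 = 4e
byte 1: (ee XOR 77) XOR 61 = 99 XOR 61 = f8
byte 2: (15 XOR 71) XOR 63 = 64 XOR 63 = 07
byte 3: (4c XOR b8) XOR 6b = f4 XOR 6b = 9f
byte 4: (0c XOR bb) XOR 65 = b7 XOR 65 = d2
byte 5: (ad XOR d8) XOR 74 = 75 XOR 74 = 01
byte 6: (1b XOR 0a) XOR 20 = 11 XOR 20 = 31
byte 7: (fe XOR 41) XOR 72 = bf XOR 72 = cd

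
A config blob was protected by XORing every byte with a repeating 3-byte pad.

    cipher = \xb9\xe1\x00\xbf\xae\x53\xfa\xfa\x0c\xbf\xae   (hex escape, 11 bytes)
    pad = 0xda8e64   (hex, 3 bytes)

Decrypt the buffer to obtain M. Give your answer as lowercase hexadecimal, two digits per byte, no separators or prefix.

636f646520372074686520

The 3-byte key repeats, so the effective keystream is da 8e 64 da 8e 64 da 8e 64 da 8e.
byte 0: b9 ^ da = 63
byte 1: e1 ^ 8e = 6f
byte 2: 00 ^ 64 = 64
byte 3: bf ^ da = 65
byte 4: ae ^ 8e = 20
byte 5: 53 ^ 64 = 37
byte 6: fa ^ da = 20
byte 7: fa ^ 8e = 74
byte 8: 0c ^ 64 = 68
byte 9: bf ^ da = 65
byte 10: ae ^ 8e = 20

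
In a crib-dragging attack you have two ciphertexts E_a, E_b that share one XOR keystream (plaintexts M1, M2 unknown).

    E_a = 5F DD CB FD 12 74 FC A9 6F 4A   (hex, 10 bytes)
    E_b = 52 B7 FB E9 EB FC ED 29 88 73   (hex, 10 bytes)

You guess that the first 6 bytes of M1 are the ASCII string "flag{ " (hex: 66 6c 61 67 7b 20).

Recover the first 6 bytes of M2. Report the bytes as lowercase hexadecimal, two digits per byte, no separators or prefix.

6b06517382a8

First, E_a ⊕ E_b = (M1 ⊕ K) ⊕ (M2 ⊕ K) = M1 ⊕ M2, so the key drops out. Then M2 = (M1 ⊕ M2) ⊕ M1 over the first 6 bytes.
byte 0: (5f XOR 52) XOR 66 = 0d XOR 66 = 6b
byte 1: (dd XOR b7) XOR 6c = 6a XOR 6c = 06
byte 2: (cb XOR fb) XOR 61 = 30 XOR 61 = 51
byte 3: (fd XOR e9) XOR 67 = 14 XOR 67 = 73
byte 4: (12 XOR eb) XOR 7b = f9 XOR 7b = 82
byte 5: (74 XOR fc) XOR 20 = 88 XOR 20 = a8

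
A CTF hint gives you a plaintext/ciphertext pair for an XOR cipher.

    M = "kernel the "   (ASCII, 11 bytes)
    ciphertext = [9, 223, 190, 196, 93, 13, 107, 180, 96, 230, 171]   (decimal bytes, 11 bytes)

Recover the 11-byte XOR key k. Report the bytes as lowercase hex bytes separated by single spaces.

62 ba cc aa 38 61 4b c0 08 83 8b

Since ciphertext = M ⊕ k, XORing both sides with M gives k = M ⊕ ciphertext.
6b XOR 09 = 62
65 XOR df = ba
72 XOR be = cc
6e XOR c4 = aa
65 XOR 5d = 38
6c XOR 0d = 61
20 XOR 6b = 4b
74 XOR b4 = c0
68 XOR 60 = 08
65 XOR e6 = 83
20 XOR ab = 8b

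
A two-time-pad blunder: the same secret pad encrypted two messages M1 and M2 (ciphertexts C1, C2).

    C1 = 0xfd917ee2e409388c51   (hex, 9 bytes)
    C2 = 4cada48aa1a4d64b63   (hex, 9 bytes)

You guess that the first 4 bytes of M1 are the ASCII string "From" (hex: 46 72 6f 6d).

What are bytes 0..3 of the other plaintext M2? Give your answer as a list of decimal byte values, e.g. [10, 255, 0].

[247, 78, 181, 5]

First, C1 ⊕ C2 = (M1 ⊕ K) ⊕ (M2 ⊕ K) = M1 ⊕ M2, so the key drops out. Then M2 = (M1 ⊕ M2) ⊕ M1 over the first 4 bytes.
byte 0: (fd XOR 4c) XOR 46 = b1 XOR 46 = f7
byte 1: (91 XOR ad) XOR 72 = 3c XOR 72 = 4e
byte 2: (7e XOR a4) XOR 6f = da XOR 6f = b5
byte 3: (e2 XOR 8a) XOR 6d = 68 XOR 6d = 05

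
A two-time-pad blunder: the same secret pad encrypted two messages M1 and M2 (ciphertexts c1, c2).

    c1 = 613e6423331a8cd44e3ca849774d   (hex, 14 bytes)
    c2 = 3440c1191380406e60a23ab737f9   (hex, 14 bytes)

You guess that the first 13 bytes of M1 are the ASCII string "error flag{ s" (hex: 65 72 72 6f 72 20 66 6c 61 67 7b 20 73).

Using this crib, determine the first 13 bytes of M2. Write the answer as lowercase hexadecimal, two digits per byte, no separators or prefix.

300cd75552baaad64ff9e9de33

First, c1 ⊕ c2 = (M1 ⊕ K) ⊕ (M2 ⊕ K) = M1 ⊕ M2, so the key drops out. Then M2 = (M1 ⊕ M2) ⊕ M1 over the first 13 bytes.
byte 0: (61 ^ 34) ^ 65 = 55 ^ 65 = 30
byte 1: (3e ^ 40) ^ 72 = 7e ^ 72 = 0c
byte 2: (64 ^ c1) ^ 72 = a5 ^ 72 = d7
byte 3: (23 ^ 19) ^ 6f = 3a ^ 6f = 55
byte 4: (33 ^ 13) ^ 72 = 20 ^ 72 = 52
byte 5: (1a ^ 80) ^ 20 = 9a ^ 20 = ba
byte 6: (8c ^ 40) ^ 66 = cc ^ 66 = aa
byte 7: (d4 ^ 6e) ^ 6c = ba ^ 6c = d6
byte 8: (4e ^ 60) ^ 61 = 2e ^ 61 = 4f
byte 9: (3c ^ a2) ^ 67 = 9e ^ 67 = f9
byte 10: (a8 ^ 3a) ^ 7b = 92 ^ 7b = e9
byte 11: (49 ^ b7) ^ 20 = fe ^ 20 = de
byte 12: (77 ^ 37) ^ 73 = 40 ^ 73 = 33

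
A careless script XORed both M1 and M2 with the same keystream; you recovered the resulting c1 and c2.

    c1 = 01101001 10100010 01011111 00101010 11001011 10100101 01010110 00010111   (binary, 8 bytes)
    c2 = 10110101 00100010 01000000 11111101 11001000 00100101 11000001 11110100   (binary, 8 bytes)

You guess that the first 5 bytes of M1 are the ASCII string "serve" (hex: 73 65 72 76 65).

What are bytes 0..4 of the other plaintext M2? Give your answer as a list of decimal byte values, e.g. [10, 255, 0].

[175, 229, 109, 161, 102]

First, c1 ⊕ c2 = (M1 ⊕ K) ⊕ (M2 ⊕ K) = M1 ⊕ M2, so the key drops out. Then M2 = (M1 ⊕ M2) ⊕ M1 over the first 5 bytes.
byte 0: (69 ⊕ b5) ⊕ 73 = dc ⊕ 73 = af
byte 1: (a2 ⊕ 22) ⊕ 65 = 80 ⊕ 65 = e5
byte 2: (5f ⊕ 40) ⊕ 72 = 1f ⊕ 72 = 6d
byte 3: (2a ⊕ fd) ⊕ 76 = d7 ⊕ 76 = a1
byte 4: (cb ⊕ c8) ⊕ 65 = 03 ⊕ 65 = 66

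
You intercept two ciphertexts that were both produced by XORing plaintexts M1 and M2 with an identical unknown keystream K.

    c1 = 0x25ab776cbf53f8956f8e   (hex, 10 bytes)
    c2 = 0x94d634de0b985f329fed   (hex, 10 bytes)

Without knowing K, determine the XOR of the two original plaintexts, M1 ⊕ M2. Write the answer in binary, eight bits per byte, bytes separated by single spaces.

10110001 01111101 01000011 10110010 10110100 11001011 10100111 10100111 11110000 01100011

c1 ⊕ c2 = (M1 ⊕ K) ⊕ (M2 ⊕ K) = M1 ⊕ M2 — the shared key cancels under XOR.
byte 0: 25 ⊕ 94 = b1
byte 1: ab ⊕ d6 = 7d
byte 2: 77 ⊕ 34 = 43
byte 3: 6c ⊕ de = b2
byte 4: bf ⊕ 0b = b4
byte 5: 53 ⊕ 98 = cb
byte 6: f8 ⊕ 5f = a7
byte 7: 95 ⊕ 32 = a7
byte 8: 6f ⊕ 9f = f0
byte 9: 8e ⊕ ed = 63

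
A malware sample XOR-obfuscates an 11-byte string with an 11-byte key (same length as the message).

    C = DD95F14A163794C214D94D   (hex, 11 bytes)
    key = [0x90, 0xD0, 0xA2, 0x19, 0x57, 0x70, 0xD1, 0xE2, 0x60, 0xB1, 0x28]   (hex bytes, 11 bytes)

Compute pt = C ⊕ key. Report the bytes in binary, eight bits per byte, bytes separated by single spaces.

01001101 01000101 01010011 01010011 01000001 01000111 01000101 00100000 01110100 01101000 01100101

XOR is its own inverse, so applying the key byte-wise gives the result directly.
dd XOR 90 = 4d
95 XOR d0 = 45
f1 XOR a2 = 53
4a XOR 19 = 53
16 XOR 57 = 41
37 XOR 70 = 47
94 XOR d1 = 45
c2 XOR e2 = 20
14 XOR 60 = 74
d9 XOR b1 = 68
4d XOR 28 = 65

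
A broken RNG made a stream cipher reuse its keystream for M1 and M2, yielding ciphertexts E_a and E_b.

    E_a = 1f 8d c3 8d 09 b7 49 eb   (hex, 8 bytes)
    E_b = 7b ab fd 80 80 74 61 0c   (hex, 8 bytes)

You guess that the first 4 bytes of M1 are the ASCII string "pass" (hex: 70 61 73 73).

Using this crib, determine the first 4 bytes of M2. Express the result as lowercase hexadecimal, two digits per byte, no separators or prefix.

14474d7e

First, E_a ⊕ E_b = (M1 ⊕ K) ⊕ (M2 ⊕ K) = M1 ⊕ M2, so the key drops out. Then M2 = (M1 ⊕ M2) ⊕ M1 over the first 4 bytes.
byte 0: (1f ⊕ 7b) ⊕ 70 = 64 ⊕ 70 = 14
byte 1: (8d ⊕ ab) ⊕ 61 = 26 ⊕ 61 = 47
byte 2: (c3 ⊕ fd) ⊕ 73 = 3e ⊕ 73 = 4d
byte 3: (8d ⊕ 80) ⊕ 73 = 0d ⊕ 73 = 7e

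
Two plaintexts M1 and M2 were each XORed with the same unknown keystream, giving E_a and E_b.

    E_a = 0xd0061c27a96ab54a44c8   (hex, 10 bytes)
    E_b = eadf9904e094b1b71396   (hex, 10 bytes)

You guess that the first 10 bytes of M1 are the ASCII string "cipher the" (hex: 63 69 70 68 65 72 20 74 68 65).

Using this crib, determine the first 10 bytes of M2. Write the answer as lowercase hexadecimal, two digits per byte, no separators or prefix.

First, E_a ⊕ E_b = (M1 ⊕ K) ⊕ (M2 ⊕ K) = M1 ⊕ M2, so the key drops out. Then M2 = (M1 ⊕ M2) ⊕ M1 over the first 10 bytes.
byte 0: (d0 XOR ea) XOR 63 = 3a XOR 63 = 59
byte 1: (06 XOR df) XOR 69 = d9 XOR 69 = b0
byte 2: (1c XOR 99) XOR 70 = 85 XOR 70 = f5
byte 3: (27 XOR 04) XOR 68 = 23 XOR 68 = 4b
byte 4: (a9 XOR e0) XOR 65 = 49 XOR 65 = 2c
byte 5: (6a XOR 94) XOR 72 = fe XOR 72 = 8c
byte 6: (b5 XOR b1) XOR 20 = 04 XOR 20 = 24
byte 7: (4a XOR b7) XOR 74 = fd XOR 74 = 89
byte 8: (44 XOR 13) XOR 68 = 57 XOR 68 = 3f
byte 9: (c8 XOR 96) XOR 65 = 5e XOR 65 = 3b

59b0f54b2c8c24893f3b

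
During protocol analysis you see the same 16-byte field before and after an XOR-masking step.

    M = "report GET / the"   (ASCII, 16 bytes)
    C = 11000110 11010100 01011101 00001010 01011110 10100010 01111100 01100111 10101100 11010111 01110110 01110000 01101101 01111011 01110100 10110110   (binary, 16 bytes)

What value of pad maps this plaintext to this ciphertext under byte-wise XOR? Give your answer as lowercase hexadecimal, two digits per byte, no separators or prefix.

Since C = M ⊕ pad, XORing both sides with M gives pad = M ⊕ C.
01110010 ^ 11000110 = 10110100
01100101 ^ 11010100 = 10110001
01110000 ^ 01011101 = 00101101
01101111 ^ 00001010 = 01100101
01110010 ^ 01011110 = 00101100
01110100 ^ 10100010 = 11010110
00100000 ^ 01111100 = 01011100
01000111 ^ 01100111 = 00100000
01000101 ^ 10101100 = 11101001
01010100 ^ 11010111 = 10000011
00100000 ^ 01110110 = 01010110
00101111 ^ 01110000 = 01011111
00100000 ^ 01101101 = 01001101
01110100 ^ 01111011 = 00001111
01101000 ^ 01110100 = 00011100
01100101 ^ 10110110 = 11010011

b4b12d652cd65c20e983565f4d0f1cd3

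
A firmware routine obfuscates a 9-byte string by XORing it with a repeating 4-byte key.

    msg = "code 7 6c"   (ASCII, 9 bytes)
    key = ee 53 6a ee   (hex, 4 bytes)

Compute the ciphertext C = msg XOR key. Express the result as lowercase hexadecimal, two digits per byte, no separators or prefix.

The 4-byte key repeats, so the effective keystream is ee 53 6a ee ee 53 6a ee ee.
byte 0: 63 XOR ee = 8d
byte 1: 6f XOR 53 = 3c
byte 2: 64 XOR 6a = 0e
byte 3: 65 XOR ee = 8b
byte 4: 20 XOR ee = ce
byte 5: 37 XOR 53 = 64
byte 6: 20 XOR 6a = 4a
byte 7: 36 XOR ee = d8
byte 8: 63 XOR ee = 8d

8d3c0e8bce644ad88d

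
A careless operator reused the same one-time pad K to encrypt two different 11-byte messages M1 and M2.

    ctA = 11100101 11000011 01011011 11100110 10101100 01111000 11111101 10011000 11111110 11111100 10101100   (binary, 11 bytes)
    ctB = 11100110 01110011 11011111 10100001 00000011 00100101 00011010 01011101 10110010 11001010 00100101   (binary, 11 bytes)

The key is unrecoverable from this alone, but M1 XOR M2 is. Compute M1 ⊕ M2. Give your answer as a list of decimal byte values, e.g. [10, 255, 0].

[3, 176, 132, 71, 175, 93, 231, 197, 76, 54, 137]

ctA ⊕ ctB = (M1 ⊕ K) ⊕ (M2 ⊕ K) = M1 ⊕ M2 — the shared key cancels under XOR.
byte 0: 11100101 XOR 11100110 = 00000011
byte 1: 11000011 XOR 01110011 = 10110000
byte 2: 01011011 XOR 11011111 = 10000100
byte 3: 11100110 XOR 10100001 = 01000111
byte 4: 10101100 XOR 00000011 = 10101111
byte 5: 01111000 XOR 00100101 = 01011101
byte 6: 11111101 XOR 00011010 = 11100111
byte 7: 10011000 XOR 01011101 = 11000101
byte 8: 11111110 XOR 10110010 = 01001100
byte 9: 11111100 XOR 11001010 = 00110110
byte 10: 10101100 XOR 00100101 = 10001001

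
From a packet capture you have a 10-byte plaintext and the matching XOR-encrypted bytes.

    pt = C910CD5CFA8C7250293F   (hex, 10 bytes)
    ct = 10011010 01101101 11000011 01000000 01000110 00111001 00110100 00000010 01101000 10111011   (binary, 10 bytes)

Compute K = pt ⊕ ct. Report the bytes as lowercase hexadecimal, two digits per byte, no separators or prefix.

537d0e1cbcb546524184

Since ct = pt ⊕ K, XORing both sides with pt gives K = pt ⊕ ct.
201 xor 154 =  83
 16 xor 109 = 125
205 xor 195 =  14
 92 xor  64 =  28
250 xor  70 = 188
140 xor  57 = 181
114 xor  52 =  70
 80 xor   2 =  82
 41 xor 104 =  65
 63 xor 187 = 132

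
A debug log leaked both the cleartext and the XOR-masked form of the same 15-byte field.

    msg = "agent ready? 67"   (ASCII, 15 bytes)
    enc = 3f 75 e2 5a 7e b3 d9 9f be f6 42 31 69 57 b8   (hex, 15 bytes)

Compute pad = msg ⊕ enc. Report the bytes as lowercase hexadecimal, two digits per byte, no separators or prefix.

5e1287340a93abfadf923b0e49618f

Since enc = msg ⊕ pad, XORing both sides with msg gives pad = msg ⊕ enc.
61 xor 3f = 5e
67 xor 75 = 12
65 xor e2 = 87
6e xor 5a = 34
74 xor 7e = 0a
20 xor b3 = 93
72 xor d9 = ab
65 xor 9f = fa
61 xor be = df
64 xor f6 = 92
79 xor 42 = 3b
3f xor 31 = 0e
20 xor 69 = 49
36 xor 57 = 61
37 xor b8 = 8f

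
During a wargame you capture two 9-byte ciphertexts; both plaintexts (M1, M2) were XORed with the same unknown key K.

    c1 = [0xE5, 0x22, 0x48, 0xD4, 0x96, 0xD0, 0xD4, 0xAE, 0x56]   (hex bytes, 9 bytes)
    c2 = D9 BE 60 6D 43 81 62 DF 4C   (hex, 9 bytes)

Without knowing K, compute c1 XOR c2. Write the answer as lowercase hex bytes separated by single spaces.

3c 9c 28 b9 d5 51 b6 71 1a

c1 ⊕ c2 = (M1 ⊕ K) ⊕ (M2 ⊕ K) = M1 ⊕ M2 — the shared key cancels under XOR.
e5 xor d9 = 3c
22 xor be = 9c
48 xor 60 = 28
d4 xor 6d = b9
96 xor 43 = d5
d0 xor 81 = 51
d4 xor 62 = b6
ae xor df = 71
56 xor 4c = 1a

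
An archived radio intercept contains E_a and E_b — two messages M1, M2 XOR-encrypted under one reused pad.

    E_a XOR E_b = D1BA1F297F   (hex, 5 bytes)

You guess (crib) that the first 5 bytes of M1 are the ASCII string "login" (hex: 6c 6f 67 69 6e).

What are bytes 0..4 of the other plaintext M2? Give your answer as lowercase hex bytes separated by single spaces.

Since E_a ⊕ E_b = M1 ⊕ M2, XORing with the guessed M1 bytes yields the corresponding M2 bytes: M2 = (E_a ⊕ E_b) ⊕ M1.
11010001 xor 01101100 = 10111101
10111010 xor 01101111 = 11010101
00011111 xor 01100111 = 01111000
00101001 xor 01101001 = 01000000
01111111 xor 01101110 = 00010001

bd d5 78 40 11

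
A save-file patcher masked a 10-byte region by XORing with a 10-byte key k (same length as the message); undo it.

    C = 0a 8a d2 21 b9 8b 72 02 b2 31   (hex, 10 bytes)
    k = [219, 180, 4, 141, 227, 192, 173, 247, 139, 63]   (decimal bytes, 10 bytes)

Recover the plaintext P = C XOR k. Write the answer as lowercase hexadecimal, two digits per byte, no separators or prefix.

d13ed6ac5a4bdff5390e

00001010 XOR 11011011 = 11010001
10001010 XOR 10110100 = 00111110
11010010 XOR 00000100 = 11010110
00100001 XOR 10001101 = 10101100
10111001 XOR 11100011 = 01011010
10001011 XOR 11000000 = 01001011
01110010 XOR 10101101 = 11011111
00000010 XOR 11110111 = 11110101
10110010 XOR 10001011 = 00111001
00110001 XOR 00111111 = 00001110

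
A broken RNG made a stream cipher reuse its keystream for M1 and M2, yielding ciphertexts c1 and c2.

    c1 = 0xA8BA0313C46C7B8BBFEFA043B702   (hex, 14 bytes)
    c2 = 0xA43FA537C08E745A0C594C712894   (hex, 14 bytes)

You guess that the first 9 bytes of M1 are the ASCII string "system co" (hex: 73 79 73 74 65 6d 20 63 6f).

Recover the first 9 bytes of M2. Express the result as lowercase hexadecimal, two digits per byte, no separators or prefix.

7ffcd550618f2fb2dc

First, c1 ⊕ c2 = (M1 ⊕ K) ⊕ (M2 ⊕ K) = M1 ⊕ M2, so the key drops out. Then M2 = (M1 ⊕ M2) ⊕ M1 over the first 9 bytes.
byte 0: (a8 ^ a4) ^ 73 = 0c ^ 73 = 7f
byte 1: (ba ^ 3f) ^ 79 = 85 ^ 79 = fc
byte 2: (03 ^ a5) ^ 73 = a6 ^ 73 = d5
byte 3: (13 ^ 37) ^ 74 = 24 ^ 74 = 50
byte 4: (c4 ^ c0) ^ 65 = 04 ^ 65 = 61
byte 5: (6c ^ 8e) ^ 6d = e2 ^ 6d = 8f
byte 6: (7b ^ 74) ^ 20 = 0f ^ 20 = 2f
byte 7: (8b ^ 5a) ^ 63 = d1 ^ 63 = b2
byte 8: (bf ^ 0c) ^ 6f = b3 ^ 6f = dc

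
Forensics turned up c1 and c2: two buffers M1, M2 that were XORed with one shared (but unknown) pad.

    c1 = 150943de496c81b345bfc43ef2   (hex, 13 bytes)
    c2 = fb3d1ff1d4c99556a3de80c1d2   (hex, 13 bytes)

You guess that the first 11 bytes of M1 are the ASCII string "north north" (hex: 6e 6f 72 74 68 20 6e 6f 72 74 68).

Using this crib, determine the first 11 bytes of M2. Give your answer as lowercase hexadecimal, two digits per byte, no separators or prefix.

First, c1 ⊕ c2 = (M1 ⊕ K) ⊕ (M2 ⊕ K) = M1 ⊕ M2, so the key drops out. Then M2 = (M1 ⊕ M2) ⊕ M1 over the first 11 bytes.
byte 0: (15 ^ fb) ^ 6e = ee ^ 6e = 80
byte 1: (09 ^ 3d) ^ 6f = 34 ^ 6f = 5b
byte 2: (43 ^ 1f) ^ 72 = 5c ^ 72 = 2e
byte 3: (de ^ f1) ^ 74 = 2f ^ 74 = 5b
byte 4: (49 ^ d4) ^ 68 = 9d ^ 68 = f5
byte 5: (6c ^ c9) ^ 20 = a5 ^ 20 = 85
byte 6: (81 ^ 95) ^ 6e = 14 ^ 6e = 7a
byte 7: (b3 ^ 56) ^ 6f = e5 ^ 6f = 8a
byte 8: (45 ^ a3) ^ 72 = e6 ^ 72 = 94
byte 9: (bf ^ de) ^ 74 = 61 ^ 74 = 15
byte 10: (c4 ^ 80) ^ 68 = 44 ^ 68 = 2c

805b2e5bf5857a8a94152c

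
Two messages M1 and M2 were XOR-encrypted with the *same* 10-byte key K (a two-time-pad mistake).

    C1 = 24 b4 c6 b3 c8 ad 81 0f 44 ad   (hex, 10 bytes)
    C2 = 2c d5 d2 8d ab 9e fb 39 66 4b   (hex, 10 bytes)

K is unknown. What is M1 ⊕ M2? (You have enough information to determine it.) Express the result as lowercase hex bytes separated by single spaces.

08 61 14 3e 63 33 7a 36 22 e6

C1 ⊕ C2 = (M1 ⊕ K) ⊕ (M2 ⊕ K) = M1 ⊕ M2 — the shared key cancels under XOR.
00100100 ^ 00101100 = 00001000
10110100 ^ 11010101 = 01100001
11000110 ^ 11010010 = 00010100
10110011 ^ 10001101 = 00111110
11001000 ^ 10101011 = 01100011
10101101 ^ 10011110 = 00110011
10000001 ^ 11111011 = 01111010
00001111 ^ 00111001 = 00110110
01000100 ^ 01100110 = 00100010
10101101 ^ 01001011 = 11100110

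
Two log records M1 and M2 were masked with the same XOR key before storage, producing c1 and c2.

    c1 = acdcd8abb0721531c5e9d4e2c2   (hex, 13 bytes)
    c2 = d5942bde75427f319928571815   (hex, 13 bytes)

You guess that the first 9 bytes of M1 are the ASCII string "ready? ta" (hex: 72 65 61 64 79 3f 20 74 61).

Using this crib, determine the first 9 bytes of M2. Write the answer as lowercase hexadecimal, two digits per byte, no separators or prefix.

First, c1 ⊕ c2 = (M1 ⊕ K) ⊕ (M2 ⊕ K) = M1 ⊕ M2, so the key drops out. Then M2 = (M1 ⊕ M2) ⊕ M1 over the first 9 bytes.
byte 0: (ac XOR d5) XOR 72 = 79 XOR 72 = 0b
byte 1: (dc XOR 94) XOR 65 = 48 XOR 65 = 2d
byte 2: (d8 XOR 2b) XOR 61 = f3 XOR 61 = 92
byte 3: (ab XOR de) XOR 64 = 75 XOR 64 = 11
byte 4: (b0 XOR 75) XOR 79 = c5 XOR 79 = bc
byte 5: (72 XOR 42) XOR 3f = 30 XOR 3f = 0f
byte 6: (15 XOR 7f) XOR 20 = 6a XOR 20 = 4a
byte 7: (31 XOR 31) XOR 74 = 00 XOR 74 = 74
byte 8: (c5 XOR 99) XOR 61 = 5c XOR 61 = 3d

0b2d9211bc0f4a743d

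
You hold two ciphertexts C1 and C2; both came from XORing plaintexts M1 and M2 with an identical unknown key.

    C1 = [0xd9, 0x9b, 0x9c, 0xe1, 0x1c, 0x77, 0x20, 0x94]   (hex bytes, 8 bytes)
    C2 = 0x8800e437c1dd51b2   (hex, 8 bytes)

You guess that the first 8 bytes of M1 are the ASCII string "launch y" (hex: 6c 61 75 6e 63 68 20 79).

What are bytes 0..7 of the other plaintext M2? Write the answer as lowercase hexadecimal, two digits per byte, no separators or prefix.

First, C1 ⊕ C2 = (M1 ⊕ K) ⊕ (M2 ⊕ K) = M1 ⊕ M2, so the key drops out. Then M2 = (M1 ⊕ M2) ⊕ M1 over the first 8 bytes.
byte 0: (d9 XOR 88) XOR 6c = 51 XOR 6c = 3d
byte 1: (9b XOR 00) XOR 61 = 9b XOR 61 = fa
byte 2: (9c XOR e4) XOR 75 = 78 XOR 75 = 0d
byte 3: (e1 XOR 37) XOR 6e = d6 XOR 6e = b8
byte 4: (1c XOR c1) XOR 63 = dd XOR 63 = be
byte 5: (77 XOR dd) XOR 68 = aa XOR 68 = c2
byte 6: (20 XOR 51) XOR 20 = 71 XOR 20 = 51
byte 7: (94 XOR b2) XOR 79 = 26 XOR 79 = 5f

3dfa0db8bec2515f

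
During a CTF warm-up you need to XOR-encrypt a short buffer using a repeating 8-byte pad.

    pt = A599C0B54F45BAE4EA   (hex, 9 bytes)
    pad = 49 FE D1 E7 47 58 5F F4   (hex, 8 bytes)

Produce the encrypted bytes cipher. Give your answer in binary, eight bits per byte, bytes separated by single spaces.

11101100 01100111 00010001 01010010 00001000 00011101 11100101 00010000 10100011

The 8-byte key repeats, so the effective keystream is 49 fe d1 e7 47 58 5f f4 49.
byte 0: a5 ^ 49 = ec
byte 1: 99 ^ fe = 67
byte 2: c0 ^ d1 = 11
byte 3: b5 ^ e7 = 52
byte 4: 4f ^ 47 = 08
byte 5: 45 ^ 58 = 1d
byte 6: ba ^ 5f = e5
byte 7: e4 ^ f4 = 10
byte 8: ea ^ 49 = a3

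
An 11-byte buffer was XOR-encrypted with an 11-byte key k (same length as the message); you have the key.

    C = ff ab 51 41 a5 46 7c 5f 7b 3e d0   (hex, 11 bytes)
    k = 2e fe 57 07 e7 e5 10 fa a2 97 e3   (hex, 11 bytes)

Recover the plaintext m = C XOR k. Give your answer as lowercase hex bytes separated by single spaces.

d1 55 06 46 42 a3 6c a5 d9 a9 33

XOR is its own inverse, so applying the key byte-wise gives the result directly.
byte 0: ff ⊕ 2e = d1
byte 1: ab ⊕ fe = 55
byte 2: 51 ⊕ 57 = 06
byte 3: 41 ⊕ 07 = 46
byte 4: a5 ⊕ e7 = 42
byte 5: 46 ⊕ e5 = a3
byte 6: 7c ⊕ 10 = 6c
byte 7: 5f ⊕ fa = a5
byte 8: 7b ⊕ a2 = d9
byte 9: 3e ⊕ 97 = a9
byte 10: d0 ⊕ e3 = 33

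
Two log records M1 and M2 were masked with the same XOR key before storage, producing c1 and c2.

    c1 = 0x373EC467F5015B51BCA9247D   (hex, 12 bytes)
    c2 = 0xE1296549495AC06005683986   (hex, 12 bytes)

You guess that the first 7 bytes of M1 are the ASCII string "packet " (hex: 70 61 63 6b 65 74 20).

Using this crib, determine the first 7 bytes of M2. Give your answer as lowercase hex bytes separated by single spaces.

a6 76 c2 45 d9 2f bb

First, c1 ⊕ c2 = (M1 ⊕ K) ⊕ (M2 ⊕ K) = M1 ⊕ M2, so the key drops out. Then M2 = (M1 ⊕ M2) ⊕ M1 over the first 7 bytes.
byte 0: (37 ⊕ e1) ⊕ 70 = d6 ⊕ 70 = a6
byte 1: (3e ⊕ 29) ⊕ 61 = 17 ⊕ 61 = 76
byte 2: (c4 ⊕ 65) ⊕ 63 = a1 ⊕ 63 = c2
byte 3: (67 ⊕ 49) ⊕ 6b = 2e ⊕ 6b = 45
byte 4: (f5 ⊕ 49) ⊕ 65 = bc ⊕ 65 = d9
byte 5: (01 ⊕ 5a) ⊕ 74 = 5b ⊕ 74 = 2f
byte 6: (5b ⊕ c0) ⊕ 20 = 9b ⊕ 20 = bb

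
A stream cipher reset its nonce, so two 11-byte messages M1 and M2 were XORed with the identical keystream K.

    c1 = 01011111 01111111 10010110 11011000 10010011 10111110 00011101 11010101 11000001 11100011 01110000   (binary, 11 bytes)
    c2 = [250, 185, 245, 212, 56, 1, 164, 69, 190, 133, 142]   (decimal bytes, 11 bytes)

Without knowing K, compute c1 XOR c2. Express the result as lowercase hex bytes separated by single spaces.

c1 ⊕ c2 = (M1 ⊕ K) ⊕ (M2 ⊕ K) = M1 ⊕ M2 — the shared key cancels under XOR.
01011111 XOR 11111010 = 10100101
01111111 XOR 10111001 = 11000110
10010110 XOR 11110101 = 01100011
11011000 XOR 11010100 = 00001100
10010011 XOR 00111000 = 10101011
10111110 XOR 00000001 = 10111111
00011101 XOR 10100100 = 10111001
11010101 XOR 01000101 = 10010000
11000001 XOR 10111110 = 01111111
11100011 XOR 10000101 = 01100110
01110000 XOR 10001110 = 11111110

a5 c6 63 0c ab bf b9 90 7f 66 fe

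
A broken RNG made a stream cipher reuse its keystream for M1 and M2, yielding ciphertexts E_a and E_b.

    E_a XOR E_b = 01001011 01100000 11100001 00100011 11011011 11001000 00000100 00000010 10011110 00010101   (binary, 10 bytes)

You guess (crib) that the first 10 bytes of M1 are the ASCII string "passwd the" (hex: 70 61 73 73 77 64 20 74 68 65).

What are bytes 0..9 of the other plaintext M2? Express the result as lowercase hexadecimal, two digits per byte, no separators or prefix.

Since E_a ⊕ E_b = M1 ⊕ M2, XORing with the guessed M1 bytes yields the corresponding M2 bytes: M2 = (E_a ⊕ E_b) ⊕ M1.
4b xor 70 = 3b
60 xor 61 = 01
e1 xor 73 = 92
23 xor 73 = 50
db xor 77 = ac
c8 xor 64 = ac
04 xor 20 = 24
02 xor 74 = 76
9e xor 68 = f6
15 xor 65 = 70

3b019250acac2476f670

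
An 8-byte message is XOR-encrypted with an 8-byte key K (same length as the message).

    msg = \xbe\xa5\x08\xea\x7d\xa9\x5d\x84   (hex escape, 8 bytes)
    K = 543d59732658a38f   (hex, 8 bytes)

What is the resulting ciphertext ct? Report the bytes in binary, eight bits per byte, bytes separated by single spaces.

XOR is its own inverse, so applying the key byte-wise gives the result directly.
be XOR 54 = ea
a5 XOR 3d = 98
08 XOR 59 = 51
ea XOR 73 = 99
7d XOR 26 = 5b
a9 XOR 58 = f1
5d XOR a3 = fe
84 XOR 8f = 0b

11101010 10011000 01010001 10011001 01011011 11110001 11111110 00001011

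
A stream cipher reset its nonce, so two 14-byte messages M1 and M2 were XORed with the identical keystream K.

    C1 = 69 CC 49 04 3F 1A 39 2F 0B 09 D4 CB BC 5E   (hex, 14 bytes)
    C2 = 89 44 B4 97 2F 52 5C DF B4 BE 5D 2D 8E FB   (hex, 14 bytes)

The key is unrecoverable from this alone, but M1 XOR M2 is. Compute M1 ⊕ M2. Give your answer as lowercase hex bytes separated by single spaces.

e0 88 fd 93 10 48 65 f0 bf b7 89 e6 32 a5

C1 ⊕ C2 = (M1 ⊕ K) ⊕ (M2 ⊕ K) = M1 ⊕ M2 — the shared key cancels under XOR.
byte 0: 105 xor 137 = 224
byte 1: 204 xor  68 = 136
byte 2:  73 xor 180 = 253
byte 3:   4 xor 151 = 147
byte 4:  63 xor  47 =  16
byte 5:  26 xor  82 =  72
byte 6:  57 xor  92 = 101
byte 7:  47 xor 223 = 240
byte 8:  11 xor 180 = 191
byte 9:   9 xor 190 = 183
byte 10: 212 xor  93 = 137
byte 11: 203 xor  45 = 230
byte 12: 188 xor 142 =  50
byte 13:  94 xor 251 = 165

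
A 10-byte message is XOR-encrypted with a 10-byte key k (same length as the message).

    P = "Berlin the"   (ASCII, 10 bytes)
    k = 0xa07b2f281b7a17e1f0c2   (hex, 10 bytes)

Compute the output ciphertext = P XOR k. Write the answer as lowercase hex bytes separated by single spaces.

42 XOR a0 = e2
65 XOR 7b = 1e
72 XOR 2f = 5d
6c XOR 28 = 44
69 XOR 1b = 72
6e XOR 7a = 14
20 XOR 17 = 37
74 XOR e1 = 95
68 XOR f0 = 98
65 XOR c2 = a7

e2 1e 5d 44 72 14 37 95 98 a7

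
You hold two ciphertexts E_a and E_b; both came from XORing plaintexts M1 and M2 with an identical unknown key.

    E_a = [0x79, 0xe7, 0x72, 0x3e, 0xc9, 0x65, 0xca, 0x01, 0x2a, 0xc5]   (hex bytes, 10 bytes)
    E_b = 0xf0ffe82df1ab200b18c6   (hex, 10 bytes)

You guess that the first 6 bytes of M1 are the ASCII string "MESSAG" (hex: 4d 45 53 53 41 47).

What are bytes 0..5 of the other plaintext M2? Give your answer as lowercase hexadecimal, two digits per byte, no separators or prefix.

c45dc9407989

First, E_a ⊕ E_b = (M1 ⊕ K) ⊕ (M2 ⊕ K) = M1 ⊕ M2, so the key drops out. Then M2 = (M1 ⊕ M2) ⊕ M1 over the first 6 bytes.
byte 0: (79 ⊕ f0) ⊕ 4d = 89 ⊕ 4d = c4
byte 1: (e7 ⊕ ff) ⊕ 45 = 18 ⊕ 45 = 5d
byte 2: (72 ⊕ e8) ⊕ 53 = 9a ⊕ 53 = c9
byte 3: (3e ⊕ 2d) ⊕ 53 = 13 ⊕ 53 = 40
byte 4: (c9 ⊕ f1) ⊕ 41 = 38 ⊕ 41 = 79
byte 5: (65 ⊕ ab) ⊕ 47 = ce ⊕ 47 = 89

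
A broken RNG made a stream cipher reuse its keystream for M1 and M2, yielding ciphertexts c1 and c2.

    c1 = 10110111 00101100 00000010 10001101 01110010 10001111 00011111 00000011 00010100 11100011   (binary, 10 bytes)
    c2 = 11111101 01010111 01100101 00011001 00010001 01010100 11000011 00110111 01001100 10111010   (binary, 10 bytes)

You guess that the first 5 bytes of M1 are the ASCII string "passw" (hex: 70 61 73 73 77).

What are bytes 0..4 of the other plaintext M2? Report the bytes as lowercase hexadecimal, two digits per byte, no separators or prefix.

First, c1 ⊕ c2 = (M1 ⊕ K) ⊕ (M2 ⊕ K) = M1 ⊕ M2, so the key drops out. Then M2 = (M1 ⊕ M2) ⊕ M1 over the first 5 bytes.
byte 0: (b7 ^ fd) ^ 70 = 4a ^ 70 = 3a
byte 1: (2c ^ 57) ^ 61 = 7b ^ 61 = 1a
byte 2: (02 ^ 65) ^ 73 = 67 ^ 73 = 14
byte 3: (8d ^ 19) ^ 73 = 94 ^ 73 = e7
byte 4: (72 ^ 11) ^ 77 = 63 ^ 77 = 14

3a1a14e714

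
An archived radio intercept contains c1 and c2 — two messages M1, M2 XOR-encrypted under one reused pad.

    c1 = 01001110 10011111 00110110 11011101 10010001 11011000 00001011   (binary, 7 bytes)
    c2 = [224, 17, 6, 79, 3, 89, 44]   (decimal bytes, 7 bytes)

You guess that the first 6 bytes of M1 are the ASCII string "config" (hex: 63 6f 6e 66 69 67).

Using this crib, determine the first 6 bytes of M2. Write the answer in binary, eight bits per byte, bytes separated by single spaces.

First, c1 ⊕ c2 = (M1 ⊕ K) ⊕ (M2 ⊕ K) = M1 ⊕ M2, so the key drops out. Then M2 = (M1 ⊕ M2) ⊕ M1 over the first 6 bytes.
byte 0: (4e ⊕ e0) ⊕ 63 = ae ⊕ 63 = cd
byte 1: (9f ⊕ 11) ⊕ 6f = 8e ⊕ 6f = e1
byte 2: (36 ⊕ 06) ⊕ 6e = 30 ⊕ 6e = 5e
byte 3: (dd ⊕ 4f) ⊕ 66 = 92 ⊕ 66 = f4
byte 4: (91 ⊕ 03) ⊕ 69 = 92 ⊕ 69 = fb
byte 5: (d8 ⊕ 59) ⊕ 67 = 81 ⊕ 67 = e6

11001101 11100001 01011110 11110100 11111011 11100110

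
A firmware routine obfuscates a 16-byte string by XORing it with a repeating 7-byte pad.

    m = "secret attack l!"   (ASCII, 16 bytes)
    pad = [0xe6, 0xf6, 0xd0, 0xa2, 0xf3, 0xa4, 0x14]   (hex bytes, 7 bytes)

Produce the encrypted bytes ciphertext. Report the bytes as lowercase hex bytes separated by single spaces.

The 7-byte key repeats, so the effective keystream is e6 f6 d0 a2 f3 a4 14 e6 f6 d0 a2 f3 a4 14 e6 f6.
byte 0: 73 xor e6 = 95
byte 1: 65 xor f6 = 93
byte 2: 63 xor d0 = b3
byte 3: 72 xor a2 = d0
byte 4: 65 xor f3 = 96
byte 5: 74 xor a4 = d0
byte 6: 20 xor 14 = 34
byte 7: 61 xor e6 = 87
byte 8: 74 xor f6 = 82
byte 9: 74 xor d0 = a4
byte 10: 61 xor a2 = c3
byte 11: 63 xor f3 = 90
byte 12: 6b xor a4 = cf
byte 13: 20 xor 14 = 34
byte 14: 6c xor e6 = 8a
byte 15: 21 xor f6 = d7

95 93 b3 d0 96 d0 34 87 82 a4 c3 90 cf 34 8a d7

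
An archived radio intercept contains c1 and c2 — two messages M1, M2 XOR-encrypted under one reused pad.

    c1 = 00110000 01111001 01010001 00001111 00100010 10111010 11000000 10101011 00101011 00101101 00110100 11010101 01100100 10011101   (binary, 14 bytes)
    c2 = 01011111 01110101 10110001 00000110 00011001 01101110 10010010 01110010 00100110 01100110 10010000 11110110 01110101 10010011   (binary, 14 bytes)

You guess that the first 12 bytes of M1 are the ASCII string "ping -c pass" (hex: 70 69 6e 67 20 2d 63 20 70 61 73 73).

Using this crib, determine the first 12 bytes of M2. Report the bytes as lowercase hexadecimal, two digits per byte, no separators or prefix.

First, c1 ⊕ c2 = (M1 ⊕ K) ⊕ (M2 ⊕ K) = M1 ⊕ M2, so the key drops out. Then M2 = (M1 ⊕ M2) ⊕ M1 over the first 12 bytes.
byte 0: (30 XOR 5f) XOR 70 = 6f XOR 70 = 1f
byte 1: (79 XOR 75) XOR 69 = 0c XOR 69 = 65
byte 2: (51 XOR b1) XOR 6e = e0 XOR 6e = 8e
byte 3: (0f XOR 06) XOR 67 = 09 XOR 67 = 6e
byte 4: (22 XOR 19) XOR 20 = 3b XOR 20 = 1b
byte 5: (ba XOR 6e) XOR 2d = d4 XOR 2d = f9
byte 6: (c0 XOR 92) XOR 63 = 52 XOR 63 = 31
byte 7: (ab XOR 72) XOR 20 = d9 XOR 20 = f9
byte 8: (2b XOR 26) XOR 70 = 0d XOR 70 = 7d
byte 9: (2d XOR 66) XOR 61 = 4b XOR 61 = 2a
byte 10: (34 XOR 90) XOR 73 = a4 XOR 73 = d7
byte 11: (d5 XOR f6) XOR 73 = 23 XOR 73 = 50

1f658e6e1bf931f97d2ad750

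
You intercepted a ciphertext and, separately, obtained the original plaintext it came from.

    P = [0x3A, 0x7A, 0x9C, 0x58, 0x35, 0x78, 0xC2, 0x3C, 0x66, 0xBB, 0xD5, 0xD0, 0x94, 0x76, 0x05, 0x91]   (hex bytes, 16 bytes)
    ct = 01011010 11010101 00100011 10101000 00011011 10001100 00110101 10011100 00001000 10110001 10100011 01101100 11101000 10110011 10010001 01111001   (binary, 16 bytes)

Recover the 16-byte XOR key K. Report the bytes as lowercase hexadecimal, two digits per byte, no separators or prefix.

Since ct = P ⊕ K, XORing both sides with P gives K = P ⊕ ct.
3a xor 5a = 60
7a xor d5 = af
9c xor 23 = bf
58 xor a8 = f0
35 xor 1b = 2e
78 xor 8c = f4
c2 xor 35 = f7
3c xor 9c = a0
66 xor 08 = 6e
bb xor b1 = 0a
d5 xor a3 = 76
d0 xor 6c = bc
94 xor e8 = 7c
76 xor b3 = c5
05 xor 91 = 94
91 xor 79 = e8

60afbff02ef4f7a06e0a76bc7cc594e8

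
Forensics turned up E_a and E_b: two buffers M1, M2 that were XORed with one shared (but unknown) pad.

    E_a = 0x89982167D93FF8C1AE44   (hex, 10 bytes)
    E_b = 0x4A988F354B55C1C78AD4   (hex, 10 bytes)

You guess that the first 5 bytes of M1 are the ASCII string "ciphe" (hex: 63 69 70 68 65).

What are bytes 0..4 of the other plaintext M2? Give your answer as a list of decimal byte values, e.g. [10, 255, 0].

[160, 105, 222, 58, 247]

First, E_a ⊕ E_b = (M1 ⊕ K) ⊕ (M2 ⊕ K) = M1 ⊕ M2, so the key drops out. Then M2 = (M1 ⊕ M2) ⊕ M1 over the first 5 bytes.
byte 0: (89 XOR 4a) XOR 63 = c3 XOR 63 = a0
byte 1: (98 XOR 98) XOR 69 = 00 XOR 69 = 69
byte 2: (21 XOR 8f) XOR 70 = ae XOR 70 = de
byte 3: (67 XOR 35) XOR 68 = 52 XOR 68 = 3a
byte 4: (d9 XOR 4b) XOR 65 = 92 XOR 65 = f7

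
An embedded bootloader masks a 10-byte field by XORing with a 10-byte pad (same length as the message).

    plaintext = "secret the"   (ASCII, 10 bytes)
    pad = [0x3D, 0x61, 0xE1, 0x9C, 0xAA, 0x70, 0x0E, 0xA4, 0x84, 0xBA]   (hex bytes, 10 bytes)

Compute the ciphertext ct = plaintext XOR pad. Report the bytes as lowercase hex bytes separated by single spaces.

4e 04 82 ee cf 04 2e d0 ec df

XOR is its own inverse, so applying the key byte-wise gives the result directly.
115 xor  61 =  78
101 xor  97 =   4
 99 xor 225 = 130
114 xor 156 = 238
101 xor 170 = 207
116 xor 112 =   4
 32 xor  14 =  46
116 xor 164 = 208
104 xor 132 = 236
101 xor 186 = 223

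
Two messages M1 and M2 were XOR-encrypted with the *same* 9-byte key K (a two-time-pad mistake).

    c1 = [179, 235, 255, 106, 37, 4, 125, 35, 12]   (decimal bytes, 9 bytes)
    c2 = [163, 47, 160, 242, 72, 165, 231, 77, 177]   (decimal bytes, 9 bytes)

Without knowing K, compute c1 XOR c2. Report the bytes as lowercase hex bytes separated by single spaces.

c1 ⊕ c2 = (M1 ⊕ K) ⊕ (M2 ⊕ K) = M1 ⊕ M2 — the shared key cancels under XOR.
10110011 ⊕ 10100011 = 00010000
11101011 ⊕ 00101111 = 11000100
11111111 ⊕ 10100000 = 01011111
01101010 ⊕ 11110010 = 10011000
00100101 ⊕ 01001000 = 01101101
00000100 ⊕ 10100101 = 10100001
01111101 ⊕ 11100111 = 10011010
00100011 ⊕ 01001101 = 01101110
00001100 ⊕ 10110001 = 10111101

10 c4 5f 98 6d a1 9a 6e bd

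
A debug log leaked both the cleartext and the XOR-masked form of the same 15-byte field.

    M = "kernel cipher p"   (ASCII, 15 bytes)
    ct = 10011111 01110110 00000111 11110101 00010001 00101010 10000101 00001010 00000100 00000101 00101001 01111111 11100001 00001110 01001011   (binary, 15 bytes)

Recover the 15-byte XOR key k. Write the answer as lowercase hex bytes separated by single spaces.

Since ct = M ⊕ k, XORing both sides with M gives k = M ⊕ ct.
107 xor 159 = 244
101 xor 118 =  19
114 xor   7 = 117
110 xor 245 = 155
101 xor  17 = 116
108 xor  42 =  70
 32 xor 133 = 165
 99 xor  10 = 105
105 xor   4 = 109
112 xor   5 = 117
104 xor  41 =  65
101 xor 127 =  26
114 xor 225 = 147
 32 xor  14 =  46
112 xor  75 =  59

f4 13 75 9b 74 46 a5 69 6d 75 41 1a 93 2e 3b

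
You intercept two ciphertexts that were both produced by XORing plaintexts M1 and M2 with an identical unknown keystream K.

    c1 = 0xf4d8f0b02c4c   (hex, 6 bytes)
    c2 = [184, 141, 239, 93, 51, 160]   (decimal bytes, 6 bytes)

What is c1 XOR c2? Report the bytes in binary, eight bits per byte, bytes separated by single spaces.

01001100 01010101 00011111 11101101 00011111 11101100

c1 ⊕ c2 = (M1 ⊕ K) ⊕ (M2 ⊕ K) = M1 ⊕ M2 — the shared key cancels under XOR.
f4 ^ b8 = 4c
d8 ^ 8d = 55
f0 ^ ef = 1f
b0 ^ 5d = ed
2c ^ 33 = 1f
4c ^ a0 = ec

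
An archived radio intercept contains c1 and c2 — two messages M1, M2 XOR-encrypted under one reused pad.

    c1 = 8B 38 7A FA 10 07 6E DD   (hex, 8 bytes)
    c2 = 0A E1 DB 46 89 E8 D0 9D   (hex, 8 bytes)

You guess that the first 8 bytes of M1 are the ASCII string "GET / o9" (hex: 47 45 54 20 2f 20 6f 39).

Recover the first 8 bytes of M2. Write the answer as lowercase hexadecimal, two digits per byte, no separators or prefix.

c69cf59cb6cfd179

First, c1 ⊕ c2 = (M1 ⊕ K) ⊕ (M2 ⊕ K) = M1 ⊕ M2, so the key drops out. Then M2 = (M1 ⊕ M2) ⊕ M1 over the first 8 bytes.
byte 0: (8b ⊕ 0a) ⊕ 47 = 81 ⊕ 47 = c6
byte 1: (38 ⊕ e1) ⊕ 45 = d9 ⊕ 45 = 9c
byte 2: (7a ⊕ db) ⊕ 54 = a1 ⊕ 54 = f5
byte 3: (fa ⊕ 46) ⊕ 20 = bc ⊕ 20 = 9c
byte 4: (10 ⊕ 89) ⊕ 2f = 99 ⊕ 2f = b6
byte 5: (07 ⊕ e8) ⊕ 20 = ef ⊕ 20 = cf
byte 6: (6e ⊕ d0) ⊕ 6f = be ⊕ 6f = d1
byte 7: (dd ⊕ 9d) ⊕ 39 = 40 ⊕ 39 = 79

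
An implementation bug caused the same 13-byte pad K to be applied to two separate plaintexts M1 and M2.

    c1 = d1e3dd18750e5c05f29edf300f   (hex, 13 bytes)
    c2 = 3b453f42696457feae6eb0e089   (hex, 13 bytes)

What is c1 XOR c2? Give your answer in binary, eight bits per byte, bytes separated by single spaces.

11101010 10100110 11100010 01011010 00011100 01101010 00001011 11111011 01011100 11110000 01101111 11010000 10000110

c1 ⊕ c2 = (M1 ⊕ K) ⊕ (M2 ⊕ K) = M1 ⊕ M2 — the shared key cancels under XOR.
11010001 ⊕ 00111011 = 11101010
11100011 ⊕ 01000101 = 10100110
11011101 ⊕ 00111111 = 11100010
00011000 ⊕ 01000010 = 01011010
01110101 ⊕ 01101001 = 00011100
00001110 ⊕ 01100100 = 01101010
01011100 ⊕ 01010111 = 00001011
00000101 ⊕ 11111110 = 11111011
11110010 ⊕ 10101110 = 01011100
10011110 ⊕ 01101110 = 11110000
11011111 ⊕ 10110000 = 01101111
00110000 ⊕ 11100000 = 11010000
00001111 ⊕ 10001001 = 10000110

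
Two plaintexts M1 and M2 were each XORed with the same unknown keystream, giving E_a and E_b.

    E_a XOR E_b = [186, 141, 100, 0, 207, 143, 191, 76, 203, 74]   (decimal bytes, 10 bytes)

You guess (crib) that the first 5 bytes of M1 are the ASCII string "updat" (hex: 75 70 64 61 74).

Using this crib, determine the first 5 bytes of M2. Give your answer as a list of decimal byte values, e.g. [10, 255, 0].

Since E_a ⊕ E_b = M1 ⊕ M2, XORing with the guessed M1 bytes yields the corresponding M2 bytes: M2 = (E_a ⊕ E_b) ⊕ M1.
ba ^ 75 = cf
8d ^ 70 = fd
64 ^ 64 = 00
00 ^ 61 = 61
cf ^ 74 = bb

[207, 253, 0, 97, 187]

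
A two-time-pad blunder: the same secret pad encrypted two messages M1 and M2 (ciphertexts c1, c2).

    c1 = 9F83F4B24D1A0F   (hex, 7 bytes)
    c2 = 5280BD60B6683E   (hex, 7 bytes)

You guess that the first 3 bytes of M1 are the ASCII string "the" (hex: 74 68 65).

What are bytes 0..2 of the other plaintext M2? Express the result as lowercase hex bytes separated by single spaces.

First, c1 ⊕ c2 = (M1 ⊕ K) ⊕ (M2 ⊕ K) = M1 ⊕ M2, so the key drops out. Then M2 = (M1 ⊕ M2) ⊕ M1 over the first 3 bytes.
byte 0: (9f xor 52) xor 74 = cd xor 74 = b9
byte 1: (83 xor 80) xor 68 = 03 xor 68 = 6b
byte 2: (f4 xor bd) xor 65 = 49 xor 65 = 2c

b9 6b 2c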